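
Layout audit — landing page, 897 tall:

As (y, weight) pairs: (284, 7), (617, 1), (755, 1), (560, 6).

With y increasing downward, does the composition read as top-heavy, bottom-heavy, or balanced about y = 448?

balanced

Σw = 7 + 1 + 1 + 6 = 15.
y-moment: 7·284 + 1·617 + 1·755 + 6·560 = 6720; centroid 6720/15 ≈ 448.00.
That equals the midline 448 — balanced.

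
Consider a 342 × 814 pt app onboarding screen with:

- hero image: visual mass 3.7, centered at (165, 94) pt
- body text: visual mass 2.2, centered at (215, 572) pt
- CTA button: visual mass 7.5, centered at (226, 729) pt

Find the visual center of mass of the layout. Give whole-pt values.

(207, 528)

Σw = 3.7 + 2.2 + 7.5 = 13.4.
x-moment: 3.7·165 + 2.2·215 + 7.5·226 = 2778.5; centroid 2778.5/13.4 ≈ 207.35.
y-moment: 3.7·94 + 2.2·572 + 7.5·729 = 7073.7; centroid 7073.7/13.4 ≈ 527.89.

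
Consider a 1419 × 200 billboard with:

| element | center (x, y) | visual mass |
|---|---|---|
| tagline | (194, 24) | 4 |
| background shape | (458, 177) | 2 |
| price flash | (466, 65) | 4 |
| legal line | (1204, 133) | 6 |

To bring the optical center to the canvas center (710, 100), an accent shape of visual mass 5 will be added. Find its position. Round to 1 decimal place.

(826.0, 118.4)

With the accent shape, Σw becomes 4 + 2 + 4 + 6 + 5 = 21.
Along x: (10780 + 5·x) / 21 = 710 (existing moment 4·194 + 2·458 + 4·466 + 6·1204 = 10780) ⇒ x = (14910 − 10780) / 5 ≈ 826.00.
Along y: (1508 + 5·y) / 21 = 100 (existing moment 4·24 + 2·177 + 4·65 + 6·133 = 1508) ⇒ y = (2100 − 1508) / 5 ≈ 118.40.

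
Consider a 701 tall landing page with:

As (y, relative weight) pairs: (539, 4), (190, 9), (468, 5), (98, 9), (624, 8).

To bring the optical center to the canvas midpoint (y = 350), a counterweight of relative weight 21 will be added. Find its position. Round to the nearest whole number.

With the counterweight, Σw becomes 4 + 9 + 5 + 9 + 8 + 21 = 56.
Along y: (12080 + 21·y) / 56 = 350 (existing moment 4·539 + 9·190 + 5·468 + 9·98 + 8·624 = 12080) ⇒ y = (19600 − 12080) / 21 ≈ 358.10.

y ≈ 358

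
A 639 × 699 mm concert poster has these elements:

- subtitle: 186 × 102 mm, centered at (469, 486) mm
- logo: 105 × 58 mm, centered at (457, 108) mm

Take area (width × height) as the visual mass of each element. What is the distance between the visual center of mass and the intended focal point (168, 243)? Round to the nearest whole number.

Areas: subtitle 186·102 = 18972, logo 105·58 = 6090. Total weight = 25062.
x: (18972·469 + 6090·457) / 25062 = 11680998 / 25062 ≈ 466.08
y: (18972·486 + 6090·108) / 25062 = 9878112 / 25062 ≈ 394.15
Offset from (168, 243): Δx ≈ 298.08, Δy ≈ 151.15; distance = √(Δx² + Δy²) ≈ 334.21.

≈ 334 mm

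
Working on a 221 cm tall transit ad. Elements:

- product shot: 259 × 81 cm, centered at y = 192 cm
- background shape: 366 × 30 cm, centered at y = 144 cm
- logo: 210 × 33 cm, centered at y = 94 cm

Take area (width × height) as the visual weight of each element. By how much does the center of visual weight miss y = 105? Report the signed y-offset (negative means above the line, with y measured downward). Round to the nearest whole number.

≈ 56 cm

Areas: product shot 259·81 = 20979, background shape 366·30 = 10980, logo 210·33 = 6930. Total weight = 38889.
Σw·y = 20979·192 + 10980·144 + 6930·94 = 6260508, so ȳ = 6260508/38889 ≈ 160.98.
Offset from y = 105: 160.98 − 105 ≈ 55.98.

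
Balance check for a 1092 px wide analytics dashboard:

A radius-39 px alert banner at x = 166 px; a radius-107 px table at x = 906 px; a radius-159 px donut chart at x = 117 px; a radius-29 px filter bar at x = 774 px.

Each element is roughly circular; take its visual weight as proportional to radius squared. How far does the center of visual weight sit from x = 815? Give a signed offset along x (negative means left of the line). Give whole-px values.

≈ -451 px

Weights ∝ r²: alert banner 39² = 1521, table 107² = 11449, donut chart 159² = 25281, filter bar 29² = 841; Σw = 39092.
Σw·x = 1521·166 + 11449·906 + 25281·117 + 841·774 = 14234091, so x̄ = 14234091/39092 ≈ 364.12.
Offset from x = 815: 364.12 − 815 ≈ -450.88.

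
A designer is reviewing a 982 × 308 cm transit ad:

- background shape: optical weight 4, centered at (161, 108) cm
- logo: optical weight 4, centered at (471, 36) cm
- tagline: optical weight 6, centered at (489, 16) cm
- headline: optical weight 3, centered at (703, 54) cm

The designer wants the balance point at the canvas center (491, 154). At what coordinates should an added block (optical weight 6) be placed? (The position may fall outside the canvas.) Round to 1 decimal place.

(620.3, 451.3)

With the added block, Σw becomes 4 + 4 + 6 + 3 + 6 = 23.
x: need Σw·x = 23·491 = 11293. Existing = 4·161 + 4·471 + 6·489 + 3·703 = 7571. Remainder 3722 / 6 ≈ 620.33.
y: need Σw·y = 23·154 = 3542. Existing = 4·108 + 4·36 + 6·16 + 3·54 = 834. Remainder 2708 / 6 ≈ 451.33.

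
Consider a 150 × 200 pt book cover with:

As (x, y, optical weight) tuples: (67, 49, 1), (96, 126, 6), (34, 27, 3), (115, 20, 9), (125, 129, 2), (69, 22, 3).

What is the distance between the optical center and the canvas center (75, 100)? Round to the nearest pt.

≈ 46 pt

Weights sum to 1 + 6 + 3 + 9 + 2 + 3 = 24.
x: (1·67 + 6·96 + 3·34 + 9·115 + 2·125 + 3·69) / 24 = 2237 / 24 ≈ 93.21
y: (1·49 + 6·126 + 3·27 + 9·20 + 2·129 + 3·22) / 24 = 1390 / 24 ≈ 57.92
From (75, 100): dx = 18.21, dy = -42.08, so the distance is √(dx²+dy²) ≈ 45.85.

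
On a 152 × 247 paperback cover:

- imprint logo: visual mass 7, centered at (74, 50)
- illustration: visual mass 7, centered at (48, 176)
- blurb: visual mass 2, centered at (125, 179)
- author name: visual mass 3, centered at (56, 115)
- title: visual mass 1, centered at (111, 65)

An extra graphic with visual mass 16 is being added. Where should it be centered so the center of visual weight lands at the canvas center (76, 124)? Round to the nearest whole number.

After adding the extra graphic, total weight = 7 + 7 + 2 + 3 + 1 + 16 = 36.
Along x: (1383 + 16·x) / 36 = 76 (existing moment 7·74 + 7·48 + 2·125 + 3·56 + 1·111 = 1383) ⇒ x = (2736 − 1383) / 16 ≈ 84.56.
Along y: (2350 + 16·y) / 36 = 124 (existing moment 7·50 + 7·176 + 2·179 + 3·115 + 1·65 = 2350) ⇒ y = (4464 − 2350) / 16 ≈ 132.12.

(85, 132)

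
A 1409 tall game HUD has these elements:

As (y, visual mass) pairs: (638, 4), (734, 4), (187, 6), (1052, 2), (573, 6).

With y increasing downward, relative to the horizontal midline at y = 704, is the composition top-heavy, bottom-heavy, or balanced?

top-heavy

Weights sum to 4 + 4 + 6 + 2 + 6 = 22.
Σw·y = 4·638 + 4·734 + 6·187 + 2·1052 + 6·573 = 12152, so ȳ = 12152/22 ≈ 552.36.
Since 552.4 is above (smaller y than) 704, the composition reads top-heavy.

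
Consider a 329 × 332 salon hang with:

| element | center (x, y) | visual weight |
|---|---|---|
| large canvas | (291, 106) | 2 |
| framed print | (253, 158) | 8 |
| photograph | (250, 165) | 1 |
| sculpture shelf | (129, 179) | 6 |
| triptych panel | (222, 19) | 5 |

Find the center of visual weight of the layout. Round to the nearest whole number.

Total weight = 2 + 8 + 1 + 6 + 5 = 22.
x: (2·291 + 8·253 + 1·250 + 6·129 + 5·222) / 22 = 4740 / 22 ≈ 215.45
y: (2·106 + 8·158 + 1·165 + 6·179 + 5·19) / 22 = 2810 / 22 ≈ 127.73

(215, 128)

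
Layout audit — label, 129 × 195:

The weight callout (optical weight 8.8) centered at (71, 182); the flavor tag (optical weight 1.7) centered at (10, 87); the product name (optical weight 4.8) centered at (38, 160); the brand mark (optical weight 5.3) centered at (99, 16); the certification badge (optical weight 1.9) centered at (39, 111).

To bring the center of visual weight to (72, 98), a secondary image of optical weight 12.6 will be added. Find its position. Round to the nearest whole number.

(88, 50)

New total weight: (8.8 + 1.7 + 4.8 + 5.3 + 1.9) + 12.6 = 35.1.
Along x: (1423.0 + 12.6·x) / 35.1 = 72 (existing moment 8.8·71 + 1.7·10 + 4.8·38 + 5.3·99 + 1.9·39 = 1423.0) ⇒ x = (2527.2 − 1423.0) / 12.6 ≈ 87.63.
Along y: (2813.2 + 12.6·y) / 35.1 = 98 (existing moment 8.8·182 + 1.7·87 + 4.8·160 + 5.3·16 + 1.9·111 = 2813.2) ⇒ y = (3439.8 − 2813.2) / 12.6 ≈ 49.73.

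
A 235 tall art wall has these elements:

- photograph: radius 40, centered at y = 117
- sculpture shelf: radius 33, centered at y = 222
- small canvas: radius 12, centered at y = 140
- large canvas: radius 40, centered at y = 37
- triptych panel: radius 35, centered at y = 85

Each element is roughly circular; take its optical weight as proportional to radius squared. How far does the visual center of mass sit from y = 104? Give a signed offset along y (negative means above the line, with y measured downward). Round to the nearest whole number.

r² weights: photograph 40² = 1600, sculpture shelf 33² = 1089, small canvas 12² = 144, large canvas 40² = 1600, triptych panel 35² = 1225. Total = 5658.
y-moment: 1600·117 + 1089·222 + 144·140 + 1600·37 + 1225·85 = 612443; centroid 612443/5658 ≈ 108.24.
Difference: 108.24 − 104 ≈ 4.24.

≈ 4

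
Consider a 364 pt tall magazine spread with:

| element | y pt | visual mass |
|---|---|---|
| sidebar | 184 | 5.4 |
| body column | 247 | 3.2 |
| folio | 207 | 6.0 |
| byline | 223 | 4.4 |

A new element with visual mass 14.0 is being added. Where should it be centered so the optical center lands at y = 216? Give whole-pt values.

y ≈ 223

New total weight: (5.4 + 3.2 + 6.0 + 4.4) + 14.0 = 33.0.
y: need Σw·y = 33.0·216 = 7128.0. Existing = 5.4·184 + 3.2·247 + 6.0·207 + 4.4·223 = 4007.2. Remainder 3120.8 / 14.0 ≈ 222.91.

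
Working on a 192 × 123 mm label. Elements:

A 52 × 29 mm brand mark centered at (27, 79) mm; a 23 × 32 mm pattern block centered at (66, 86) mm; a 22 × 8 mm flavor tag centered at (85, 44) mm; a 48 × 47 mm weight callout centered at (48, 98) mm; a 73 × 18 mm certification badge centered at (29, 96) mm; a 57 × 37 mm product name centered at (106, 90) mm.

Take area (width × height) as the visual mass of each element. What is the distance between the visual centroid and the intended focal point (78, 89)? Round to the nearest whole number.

Areas: brand mark 52·29 = 1508, pattern block 23·32 = 736, flavor tag 22·8 = 176, weight callout 48·47 = 2256, certification badge 73·18 = 1314, product name 57·37 = 2109. Total weight = 8099.
x: (1508·27 + 736·66 + 176·85 + 2256·48 + 1314·29 + 2109·106) / 8099 = 474200 / 8099 ≈ 58.55
y: (1508·79 + 736·86 + 176·44 + 2256·98 + 1314·96 + 2109·90) / 8099 = 727214 / 8099 ≈ 89.79
Offset from (78, 89): Δx ≈ -19.45, Δy ≈ 0.79; distance = √(Δx² + Δy²) ≈ 19.47.

≈ 19 mm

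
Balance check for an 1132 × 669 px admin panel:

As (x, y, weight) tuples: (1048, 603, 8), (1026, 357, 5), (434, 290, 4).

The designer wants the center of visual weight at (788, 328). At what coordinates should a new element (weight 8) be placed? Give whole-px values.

(556, 54)

With the new element, Σw becomes 8 + 5 + 4 + 8 = 25.
Along x: (15250 + 8·x) / 25 = 788 (existing moment 8·1048 + 5·1026 + 4·434 = 15250) ⇒ x = (19700 − 15250) / 8 ≈ 556.25.
Along y: (7769 + 8·y) / 25 = 328 (existing moment 8·603 + 5·357 + 4·290 = 7769) ⇒ y = (8200 − 7769) / 8 ≈ 53.88.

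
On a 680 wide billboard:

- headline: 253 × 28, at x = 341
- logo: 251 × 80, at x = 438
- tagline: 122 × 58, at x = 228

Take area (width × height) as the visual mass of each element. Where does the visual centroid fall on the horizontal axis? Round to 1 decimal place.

x ≈ 374.5

Taking area as weight: headline 253·28 = 7084, logo 251·80 = 20080, tagline 122·58 = 7076. Sum 34240.
Σw·x = 7084·341 + 20080·438 + 7076·228 = 12824012, so x̄ = 12824012/34240 ≈ 374.53.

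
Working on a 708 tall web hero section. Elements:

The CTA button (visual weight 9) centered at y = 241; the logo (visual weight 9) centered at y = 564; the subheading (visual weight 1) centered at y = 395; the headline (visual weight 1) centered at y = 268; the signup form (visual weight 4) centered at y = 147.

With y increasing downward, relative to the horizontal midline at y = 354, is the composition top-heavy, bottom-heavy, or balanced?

Σw = 9 + 9 + 1 + 1 + 4 = 24.
y: (9·241 + 9·564 + 1·395 + 1·268 + 4·147) / 24 = 8496 / 24 ≈ 354.00
354.00 = 354 exactly: balanced.

balanced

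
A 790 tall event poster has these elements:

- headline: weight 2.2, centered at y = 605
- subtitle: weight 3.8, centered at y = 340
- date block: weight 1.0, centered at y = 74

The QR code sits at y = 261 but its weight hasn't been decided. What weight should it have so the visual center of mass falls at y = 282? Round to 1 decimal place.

w ≈ 34.4

Fixed elements: Σw = 2.2 + 3.8 + 1.0 = 7.0, Σw·y = 2.2·605 + 3.8·340 + 1.0·74 = 2697.0.
Balance at y = 282 requires (2697.0 + w·261) / (7.0 + w) = 282.
Solving: w = (282·7.0 − 2697.0) / (261 − 282) = -723.0 / -21 ≈ 34.43.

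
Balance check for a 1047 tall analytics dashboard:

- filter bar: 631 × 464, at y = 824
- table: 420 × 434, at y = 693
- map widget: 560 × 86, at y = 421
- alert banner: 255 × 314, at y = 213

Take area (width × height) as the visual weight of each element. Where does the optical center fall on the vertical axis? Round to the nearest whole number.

Taking area as weight: filter bar 631·464 = 292784, table 420·434 = 182280, map widget 560·86 = 48160, alert banner 255·314 = 80070. Sum 603294.
Σw·y = 292784·824 + 182280·693 + 48160·421 + 80070·213 = 404904326, so ȳ = 404904326/603294 ≈ 671.16.

y ≈ 671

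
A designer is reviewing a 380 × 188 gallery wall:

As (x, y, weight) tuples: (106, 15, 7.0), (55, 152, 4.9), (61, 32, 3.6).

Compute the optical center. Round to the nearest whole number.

(79, 62)

Total weight = 7.0 + 4.9 + 3.6 = 15.5.
x: (7.0·106 + 4.9·55 + 3.6·61) / 15.5 = 1231.1 / 15.5 ≈ 79.43
y: (7.0·15 + 4.9·152 + 3.6·32) / 15.5 = 965.0 / 15.5 ≈ 62.26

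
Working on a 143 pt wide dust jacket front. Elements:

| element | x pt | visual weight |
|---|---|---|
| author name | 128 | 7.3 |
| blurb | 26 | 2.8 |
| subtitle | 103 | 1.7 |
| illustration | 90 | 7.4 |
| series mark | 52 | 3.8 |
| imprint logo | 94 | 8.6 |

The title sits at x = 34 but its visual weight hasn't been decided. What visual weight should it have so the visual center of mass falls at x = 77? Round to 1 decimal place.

w ≈ 9.8

Known weights sum to 7.3 + 2.8 + 1.7 + 7.4 + 3.8 + 8.6 = 31.6; their moment is 7.3·128 + 2.8·26 + 1.7·103 + 7.4·90 + 3.8·52 + 8.6·94 = 2854.3.
Balance at x = 77 requires (2854.3 + w·34) / (31.6 + w) = 77.
Solving: w = (77·31.6 − 2854.3) / (34 − 77) = -421.1 / -43 ≈ 9.79.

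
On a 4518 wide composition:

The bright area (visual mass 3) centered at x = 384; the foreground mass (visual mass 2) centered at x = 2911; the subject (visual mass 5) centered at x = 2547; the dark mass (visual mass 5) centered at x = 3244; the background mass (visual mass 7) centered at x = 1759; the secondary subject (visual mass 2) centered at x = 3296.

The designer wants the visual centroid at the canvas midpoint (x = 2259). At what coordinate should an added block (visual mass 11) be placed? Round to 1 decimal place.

After adding the added block, total weight = 3 + 2 + 5 + 5 + 7 + 2 + 11 = 35.
Along x: (54834 + 11·x) / 35 = 2259 (existing moment 3·384 + 2·2911 + 5·2547 + 5·3244 + 7·1759 + 2·3296 = 54834) ⇒ x = (79065 − 54834) / 11 ≈ 2202.82.

x ≈ 2202.8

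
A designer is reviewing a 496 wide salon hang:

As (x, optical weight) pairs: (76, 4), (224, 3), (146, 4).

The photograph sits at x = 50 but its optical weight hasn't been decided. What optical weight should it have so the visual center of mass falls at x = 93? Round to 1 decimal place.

Fixed elements: Σw = 4 + 3 + 4 = 11, Σw·x = 4·76 + 3·224 + 4·146 = 1560.
For the centroid to hit 93: (1560 + w·50) / (11 + w) = 93.
Rearranging, w·(50 − 93) = 93·11 − 1560 = -537, so w ≈ -537/-43 = 12.49.

w ≈ 12.5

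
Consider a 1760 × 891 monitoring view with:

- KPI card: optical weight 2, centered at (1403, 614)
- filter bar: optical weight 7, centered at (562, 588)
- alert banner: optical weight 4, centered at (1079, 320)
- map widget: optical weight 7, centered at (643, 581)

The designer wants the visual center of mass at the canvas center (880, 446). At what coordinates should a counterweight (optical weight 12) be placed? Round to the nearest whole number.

New total weight: (2 + 7 + 4 + 7) + 12 = 32.
x: target moment 32×880 = 28160; current 2·1403 + 7·562 + 4·1079 + 7·643 = 15557; the counterweight supplies 12603, so x = 12603/12 ≈ 1050.25.
y: target moment 32×446 = 14272; current 2·614 + 7·588 + 4·320 + 7·581 = 10691; the counterweight supplies 3581, so y = 3581/12 ≈ 298.42.

(1050, 298)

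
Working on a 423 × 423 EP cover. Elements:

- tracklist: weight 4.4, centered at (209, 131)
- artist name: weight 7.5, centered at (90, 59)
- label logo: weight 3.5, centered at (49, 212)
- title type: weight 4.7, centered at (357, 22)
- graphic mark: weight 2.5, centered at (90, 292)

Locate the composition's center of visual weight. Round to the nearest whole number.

(162, 115)

Σw = 4.4 + 7.5 + 3.5 + 4.7 + 2.5 = 22.6.
x-moment: 4.4·209 + 7.5·90 + 3.5·49 + 4.7·357 + 2.5·90 = 3669.0; centroid 3669.0/22.6 ≈ 162.35.
y-moment: 4.4·131 + 7.5·59 + 3.5·212 + 4.7·22 + 2.5·292 = 2594.3; centroid 2594.3/22.6 ≈ 114.79.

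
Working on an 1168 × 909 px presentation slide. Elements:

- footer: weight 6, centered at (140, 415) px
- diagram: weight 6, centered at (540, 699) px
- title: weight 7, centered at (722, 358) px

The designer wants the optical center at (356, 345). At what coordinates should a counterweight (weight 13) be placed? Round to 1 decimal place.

(173.7, 142.3)

After adding the counterweight, total weight = 6 + 6 + 7 + 13 = 32.
Along x: (9134 + 13·x) / 32 = 356 (existing moment 6·140 + 6·540 + 7·722 = 9134) ⇒ x = (11392 − 9134) / 13 ≈ 173.69.
Along y: (9190 + 13·y) / 32 = 345 (existing moment 6·415 + 6·699 + 7·358 = 9190) ⇒ y = (11040 − 9190) / 13 ≈ 142.31.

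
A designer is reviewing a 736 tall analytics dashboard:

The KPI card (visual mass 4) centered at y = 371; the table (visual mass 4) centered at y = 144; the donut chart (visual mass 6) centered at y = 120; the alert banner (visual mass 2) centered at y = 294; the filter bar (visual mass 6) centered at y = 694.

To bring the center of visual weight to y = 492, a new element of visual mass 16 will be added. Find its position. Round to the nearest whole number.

y ≈ 698

After adding the new element, total weight = 4 + 4 + 6 + 2 + 6 + 16 = 38.
Along y: (7532 + 16·y) / 38 = 492 (existing moment 4·371 + 4·144 + 6·120 + 2·294 + 6·694 = 7532) ⇒ y = (18696 − 7532) / 16 ≈ 697.75.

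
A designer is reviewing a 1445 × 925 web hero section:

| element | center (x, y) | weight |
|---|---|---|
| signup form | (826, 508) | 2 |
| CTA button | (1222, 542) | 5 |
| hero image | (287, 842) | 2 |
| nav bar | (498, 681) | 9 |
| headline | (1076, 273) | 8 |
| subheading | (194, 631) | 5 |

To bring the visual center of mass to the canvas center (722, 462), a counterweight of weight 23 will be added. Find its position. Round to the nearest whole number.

(721, 351)

New total weight: (2 + 5 + 2 + 9 + 8 + 5) + 23 = 54.
x: need Σw·x = 54·722 = 38988. Existing = 2·826 + 5·1222 + 2·287 + 9·498 + 8·1076 + 5·194 = 22396. Remainder 16592 / 23 ≈ 721.39.
y: need Σw·y = 54·462 = 24948. Existing = 2·508 + 5·542 + 2·842 + 9·681 + 8·273 + 5·631 = 16878. Remainder 8070 / 23 ≈ 350.87.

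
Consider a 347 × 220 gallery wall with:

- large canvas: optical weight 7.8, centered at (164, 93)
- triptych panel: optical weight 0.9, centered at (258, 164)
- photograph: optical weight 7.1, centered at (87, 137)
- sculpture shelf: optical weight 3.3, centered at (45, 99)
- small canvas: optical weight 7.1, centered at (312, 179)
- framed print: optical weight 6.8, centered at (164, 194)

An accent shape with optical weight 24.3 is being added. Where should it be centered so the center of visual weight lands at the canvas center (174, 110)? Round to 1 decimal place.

After adding the accent shape, total weight = 7.8 + 0.9 + 7.1 + 3.3 + 7.1 + 6.8 + 24.3 = 57.3.
x: target moment 57.3×174 = 9970.2; current 7.8·164 + 0.9·258 + 7.1·87 + 3.3·45 + 7.1·312 + 6.8·164 = 5608.0; the accent shape supplies 4362.2, so x = 4362.2/24.3 ≈ 179.51.
y: target moment 57.3×110 = 6303.0; current 7.8·93 + 0.9·164 + 7.1·137 + 3.3·99 + 7.1·179 + 6.8·194 = 4762.5; the accent shape supplies 1540.5, so y = 1540.5/24.3 ≈ 63.40.

(179.5, 63.4)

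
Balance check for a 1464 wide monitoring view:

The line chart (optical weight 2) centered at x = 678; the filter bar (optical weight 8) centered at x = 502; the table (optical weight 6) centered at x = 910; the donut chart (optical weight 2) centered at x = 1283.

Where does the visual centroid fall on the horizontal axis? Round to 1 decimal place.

x ≈ 744.3

Weights sum to 2 + 8 + 6 + 2 = 18.
Σw·x = 2·678 + 8·502 + 6·910 + 2·1283 = 13398, so x̄ = 13398/18 ≈ 744.33.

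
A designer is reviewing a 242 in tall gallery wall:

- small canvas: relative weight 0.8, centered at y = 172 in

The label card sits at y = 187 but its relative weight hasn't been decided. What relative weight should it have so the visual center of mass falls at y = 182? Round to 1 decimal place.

w ≈ 1.6

Known: weight 0.8 with moment 0.8·172 = 137.6.
Set Σw·y/Σw = 182: (137.6 + 187w) = 182·(0.8 + w).
So w = (182·0.8 − 137.6)/(187 − 182) = 8.0/5 ≈ 1.60.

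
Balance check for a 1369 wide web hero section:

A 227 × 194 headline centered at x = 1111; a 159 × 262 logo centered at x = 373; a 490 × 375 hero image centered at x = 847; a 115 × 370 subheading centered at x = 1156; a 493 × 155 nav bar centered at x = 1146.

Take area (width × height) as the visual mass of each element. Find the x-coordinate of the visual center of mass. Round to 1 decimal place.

x ≈ 918.8

Areas → weights: headline 227·194 = 44038, logo 159·262 = 41658, hero image 490·375 = 183750, subheading 115·370 = 42550, nav bar 493·155 = 76415; Σw = 388411.
Σw·x = 44038·1111 + 41658·373 + 183750·847 + 42550·1156 + 76415·1146 = 356860292, so x̄ = 356860292/388411 ≈ 918.77.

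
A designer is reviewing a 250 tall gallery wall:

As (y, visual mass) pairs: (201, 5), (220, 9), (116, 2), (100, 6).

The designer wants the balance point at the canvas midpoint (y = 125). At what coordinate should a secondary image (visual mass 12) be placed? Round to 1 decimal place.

y ≈ 36.1

After adding the secondary image, total weight = 5 + 9 + 2 + 6 + 12 = 34.
y: need Σw·y = 34·125 = 4250. Existing = 5·201 + 9·220 + 2·116 + 6·100 = 3817. Remainder 433 / 12 ≈ 36.08.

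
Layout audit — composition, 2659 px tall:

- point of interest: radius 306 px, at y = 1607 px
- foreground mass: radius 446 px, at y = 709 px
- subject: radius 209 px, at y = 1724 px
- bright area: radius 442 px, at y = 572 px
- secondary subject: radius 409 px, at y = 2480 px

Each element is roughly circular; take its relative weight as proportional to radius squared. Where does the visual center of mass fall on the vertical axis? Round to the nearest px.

Weights ∝ r²: point of interest 306² = 93636, foreground mass 446² = 198916, subject 209² = 43681, bright area 442² = 195364, secondary subject 409² = 167281; Σw = 698878.
y: (93636·1607 + 198916·709 + 43681·1724 + 195364·572 + 167281·2480) / 698878 = 893415628 / 698878 ≈ 1278.36

y ≈ 1278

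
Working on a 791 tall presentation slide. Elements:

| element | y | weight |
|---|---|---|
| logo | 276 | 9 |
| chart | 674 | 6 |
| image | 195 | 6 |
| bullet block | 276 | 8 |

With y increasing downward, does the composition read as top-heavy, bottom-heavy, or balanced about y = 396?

Weights sum to 9 + 6 + 6 + 8 = 29.
y: (9·276 + 6·674 + 6·195 + 8·276) / 29 = 9906 / 29 ≈ 341.59
341.6 lies above (smaller y than) the midline 396, so the layout is top-heavy.

top-heavy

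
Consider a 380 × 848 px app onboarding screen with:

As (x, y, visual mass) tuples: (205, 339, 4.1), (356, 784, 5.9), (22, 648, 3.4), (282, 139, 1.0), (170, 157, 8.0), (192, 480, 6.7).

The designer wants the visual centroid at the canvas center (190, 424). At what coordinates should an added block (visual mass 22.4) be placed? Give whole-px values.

New total weight: (4.1 + 5.9 + 3.4 + 1.0 + 8.0 + 6.7) + 22.4 = 51.5.
x: target moment 51.5×190 = 9785.0; current 4.1·205 + 5.9·356 + 3.4·22 + 1.0·282 + 8.0·170 + 6.7·192 = 5944.1; the added block supplies 3840.9, so x = 3840.9/22.4 ≈ 171.47.
y: target moment 51.5×424 = 21836.0; current 4.1·339 + 5.9·784 + 3.4·648 + 1.0·139 + 8.0·157 + 6.7·480 = 12829.7; the added block supplies 9006.3, so y = 9006.3/22.4 ≈ 402.07.

(171, 402)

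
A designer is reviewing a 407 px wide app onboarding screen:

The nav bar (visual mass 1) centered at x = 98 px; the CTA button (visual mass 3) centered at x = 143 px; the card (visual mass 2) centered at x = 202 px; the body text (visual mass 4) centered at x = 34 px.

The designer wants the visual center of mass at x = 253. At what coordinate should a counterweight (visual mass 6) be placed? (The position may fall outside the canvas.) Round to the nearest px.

With the counterweight, Σw becomes 1 + 3 + 2 + 4 + 6 = 16.
x: need Σw·x = 16·253 = 4048. Existing = 1·98 + 3·143 + 2·202 + 4·34 = 1067. Remainder 2981 / 6 ≈ 496.83.

x ≈ 497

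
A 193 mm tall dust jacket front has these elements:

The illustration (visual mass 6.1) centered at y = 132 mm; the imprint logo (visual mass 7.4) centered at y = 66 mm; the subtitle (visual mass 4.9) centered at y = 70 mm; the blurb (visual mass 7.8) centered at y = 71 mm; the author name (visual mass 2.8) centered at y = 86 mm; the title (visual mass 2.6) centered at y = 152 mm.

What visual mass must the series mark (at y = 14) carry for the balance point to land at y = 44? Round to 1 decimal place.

Known weights sum to 6.1 + 7.4 + 4.9 + 7.8 + 2.8 + 2.6 = 31.6; their moment is 6.1·132 + 7.4·66 + 4.9·70 + 7.8·71 + 2.8·86 + 2.6·152 = 2826.4.
Set Σw·y/Σw = 44: (2826.4 + 14w) = 44·(31.6 + w).
Solving: w = (44·31.6 − 2826.4) / (14 − 44) = -1436.0 / -30 ≈ 47.87.

w ≈ 47.9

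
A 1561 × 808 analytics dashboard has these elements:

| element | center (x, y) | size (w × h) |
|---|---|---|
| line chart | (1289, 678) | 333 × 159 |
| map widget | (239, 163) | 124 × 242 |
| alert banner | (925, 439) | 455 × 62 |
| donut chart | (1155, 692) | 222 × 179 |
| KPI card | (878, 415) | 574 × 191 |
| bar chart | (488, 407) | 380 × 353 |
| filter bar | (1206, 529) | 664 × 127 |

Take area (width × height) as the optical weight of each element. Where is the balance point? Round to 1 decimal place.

Areas: line chart 333·159 = 52947, map widget 124·242 = 30008, alert banner 455·62 = 28210, donut chart 222·179 = 39738, KPI card 574·191 = 109634, bar chart 380·353 = 134140, filter bar 664·127 = 84328. Total weight = 479005.
Σw·x = 52947·1289 + 30008·239 + 28210·925 + 39738·1155 + 109634·878 + 134140·488 + 84328·1206 = 410830775, so x̄ = 410830775/479005 ≈ 857.68.
Σw·y = 52947·678 + 30008·163 + 28210·439 + 39738·692 + 109634·415 + 134140·407 + 84328·529 = 225374858, so ȳ = 225374858/479005 ≈ 470.51.

(857.7, 470.5)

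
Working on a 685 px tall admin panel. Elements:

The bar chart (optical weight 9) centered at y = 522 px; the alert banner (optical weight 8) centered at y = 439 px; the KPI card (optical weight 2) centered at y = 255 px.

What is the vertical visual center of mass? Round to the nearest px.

Weights sum to 9 + 8 + 2 = 19.
y-moment: 9·522 + 8·439 + 2·255 = 8720; centroid 8720/19 ≈ 458.95.

y ≈ 459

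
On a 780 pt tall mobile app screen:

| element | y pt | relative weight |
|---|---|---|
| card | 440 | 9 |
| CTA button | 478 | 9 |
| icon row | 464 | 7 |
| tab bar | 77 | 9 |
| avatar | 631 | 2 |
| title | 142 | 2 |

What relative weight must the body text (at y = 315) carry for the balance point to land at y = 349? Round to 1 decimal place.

w ≈ 14.3

Known weights sum to 9 + 9 + 7 + 9 + 2 + 2 = 38; their moment is 9·440 + 9·478 + 7·464 + 9·77 + 2·631 + 2·142 = 13749.
Balance at y = 349 requires (13749 + w·315) / (38 + w) = 349.
Rearranging, w·(315 − 349) = 349·38 − 13749 = -487, so w ≈ -487/-34 = 14.32.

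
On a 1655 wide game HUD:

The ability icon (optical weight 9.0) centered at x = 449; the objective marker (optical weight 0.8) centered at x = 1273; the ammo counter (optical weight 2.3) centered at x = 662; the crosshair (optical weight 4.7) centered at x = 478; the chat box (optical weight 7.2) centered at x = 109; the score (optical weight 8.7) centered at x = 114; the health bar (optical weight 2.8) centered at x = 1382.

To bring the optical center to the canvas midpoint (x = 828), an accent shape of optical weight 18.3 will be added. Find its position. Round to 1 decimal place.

x ≈ 1643.3

After adding the accent shape, total weight = 9.0 + 0.8 + 2.3 + 4.7 + 7.2 + 8.7 + 2.8 + 18.3 = 53.8.
x: need Σw·x = 53.8·828 = 44546.4. Existing = 9.0·449 + 0.8·1273 + 2.3·662 + 4.7·478 + 7.2·109 + 8.7·114 + 2.8·1382 = 14474.8. Remainder 30071.6 / 18.3 ≈ 1643.26.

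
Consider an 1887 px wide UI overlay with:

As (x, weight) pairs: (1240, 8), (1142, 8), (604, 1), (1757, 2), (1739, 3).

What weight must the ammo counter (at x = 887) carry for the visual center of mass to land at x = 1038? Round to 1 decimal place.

Fixed elements: Σw = 8 + 8 + 1 + 2 + 3 = 22, Σw·x = 8·1240 + 8·1142 + 1·604 + 2·1757 + 3·1739 = 28391.
For the centroid to hit 1038: (28391 + w·887) / (22 + w) = 1038.
Rearranging, w·(887 − 1038) = 1038·22 − 28391 = -5555, so w ≈ -5555/-151 = 36.79.

w ≈ 36.8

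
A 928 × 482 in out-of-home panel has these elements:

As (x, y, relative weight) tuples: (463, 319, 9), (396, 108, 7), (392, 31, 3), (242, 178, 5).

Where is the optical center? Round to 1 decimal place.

Total weight = 9 + 7 + 3 + 5 = 24.
x-moment: 9·463 + 7·396 + 3·392 + 5·242 = 9325; centroid 9325/24 ≈ 388.54.
y-moment: 9·319 + 7·108 + 3·31 + 5·178 = 4610; centroid 4610/24 ≈ 192.08.

(388.5, 192.1)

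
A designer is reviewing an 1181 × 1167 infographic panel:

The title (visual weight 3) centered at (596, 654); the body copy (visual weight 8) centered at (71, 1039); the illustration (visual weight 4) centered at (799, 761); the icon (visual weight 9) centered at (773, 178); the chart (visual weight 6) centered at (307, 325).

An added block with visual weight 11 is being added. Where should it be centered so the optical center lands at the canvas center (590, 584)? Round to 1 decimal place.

(894.5, 643.1)

With the added block, Σw becomes 3 + 8 + 4 + 9 + 6 + 11 = 41.
x: need Σw·x = 41·590 = 24190. Existing = 3·596 + 8·71 + 4·799 + 9·773 + 6·307 = 14351. Remainder 9839 / 11 ≈ 894.45.
y: need Σw·y = 41·584 = 23944. Existing = 3·654 + 8·1039 + 4·761 + 9·178 + 6·325 = 16870. Remainder 7074 / 11 ≈ 643.09.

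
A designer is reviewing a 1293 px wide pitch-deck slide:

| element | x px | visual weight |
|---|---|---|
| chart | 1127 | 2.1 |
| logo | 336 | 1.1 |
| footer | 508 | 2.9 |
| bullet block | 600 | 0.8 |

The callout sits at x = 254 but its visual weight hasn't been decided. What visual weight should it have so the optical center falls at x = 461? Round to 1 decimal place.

w ≈ 7.3

Fixed elements: Σw = 2.1 + 1.1 + 2.9 + 0.8 = 6.9, Σw·x = 2.1·1127 + 1.1·336 + 2.9·508 + 0.8·600 = 4689.5.
Set Σw·x/Σw = 461: (4689.5 + 254w) = 461·(6.9 + w).
So w = (461·6.9 − 4689.5)/(254 − 461) = -1508.6/-207 ≈ 7.29.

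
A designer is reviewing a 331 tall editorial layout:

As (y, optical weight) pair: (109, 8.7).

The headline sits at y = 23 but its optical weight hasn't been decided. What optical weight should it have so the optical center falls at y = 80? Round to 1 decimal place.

w ≈ 4.4

Known: weight 8.7 with moment 8.7·109 = 948.3.
For the centroid to hit 80: (948.3 + w·23) / (8.7 + w) = 80.
So w = (80·8.7 − 948.3)/(23 − 80) = -252.3/-57 ≈ 4.43.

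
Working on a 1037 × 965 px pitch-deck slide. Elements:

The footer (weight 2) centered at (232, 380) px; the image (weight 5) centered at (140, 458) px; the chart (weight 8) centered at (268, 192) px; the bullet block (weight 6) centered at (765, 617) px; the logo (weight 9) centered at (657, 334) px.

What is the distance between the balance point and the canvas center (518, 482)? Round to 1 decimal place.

Weights sum to 2 + 5 + 8 + 6 + 9 = 30.
x: (2·232 + 5·140 + 8·268 + 6·765 + 9·657) / 30 = 13811 / 30 ≈ 460.37
y: (2·380 + 5·458 + 8·192 + 6·617 + 9·334) / 30 = 11294 / 30 ≈ 376.47
Relative to (518, 482): Δ = (-57.63, -105.53); |Δ| = √(-57.63² + -105.53²) ≈ 120.25.

≈ 120.2 px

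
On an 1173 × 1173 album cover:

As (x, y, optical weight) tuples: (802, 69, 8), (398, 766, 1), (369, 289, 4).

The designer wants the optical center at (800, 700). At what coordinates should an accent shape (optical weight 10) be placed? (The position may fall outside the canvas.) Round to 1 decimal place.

After adding the accent shape, total weight = 8 + 1 + 4 + 10 = 23.
x: target moment 23×800 = 18400; current 8·802 + 1·398 + 4·369 = 8290; the accent shape supplies 10110, so x = 10110/10 ≈ 1011.00.
y: target moment 23×700 = 16100; current 8·69 + 1·766 + 4·289 = 2474; the accent shape supplies 13626, so y = 13626/10 ≈ 1362.60.

(1011.0, 1362.6)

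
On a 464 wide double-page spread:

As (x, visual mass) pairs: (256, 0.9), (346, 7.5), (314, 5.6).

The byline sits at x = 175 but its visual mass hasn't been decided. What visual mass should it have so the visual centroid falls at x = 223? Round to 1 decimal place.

Fixed elements: Σw = 0.9 + 7.5 + 5.6 = 14.0, Σw·x = 0.9·256 + 7.5·346 + 5.6·314 = 4583.8.
For the centroid to hit 223: (4583.8 + w·175) / (14.0 + w) = 223.
Solving: w = (223·14.0 − 4583.8) / (175 − 223) = -1461.8 / -48 ≈ 30.45.

w ≈ 30.5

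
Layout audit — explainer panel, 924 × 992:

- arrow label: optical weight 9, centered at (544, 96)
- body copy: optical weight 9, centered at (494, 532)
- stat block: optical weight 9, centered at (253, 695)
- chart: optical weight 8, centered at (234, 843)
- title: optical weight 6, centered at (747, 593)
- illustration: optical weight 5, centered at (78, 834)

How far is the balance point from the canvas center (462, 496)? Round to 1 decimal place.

Σw = 9 + 9 + 9 + 8 + 6 + 5 = 46.
Σw·x = 18363; x̄ = 18363/46 ≈ 399.20.
y: moment 26379 / weight 46 ≈ 573.46
Offset from (462, 496): Δx ≈ -62.80, Δy ≈ 77.46; distance = √(Δx² + Δy²) ≈ 99.72.

≈ 99.7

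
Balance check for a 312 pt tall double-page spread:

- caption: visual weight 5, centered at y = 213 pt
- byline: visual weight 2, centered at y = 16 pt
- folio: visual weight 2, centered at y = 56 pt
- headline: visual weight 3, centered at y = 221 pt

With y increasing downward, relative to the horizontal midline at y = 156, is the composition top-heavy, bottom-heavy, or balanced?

balanced

Σw = 5 + 2 + 2 + 3 = 12.
y-moment: 5·213 + 2·16 + 2·56 + 3·221 = 1872; centroid 1872/12 ≈ 156.00.
That equals the midline 156 — balanced.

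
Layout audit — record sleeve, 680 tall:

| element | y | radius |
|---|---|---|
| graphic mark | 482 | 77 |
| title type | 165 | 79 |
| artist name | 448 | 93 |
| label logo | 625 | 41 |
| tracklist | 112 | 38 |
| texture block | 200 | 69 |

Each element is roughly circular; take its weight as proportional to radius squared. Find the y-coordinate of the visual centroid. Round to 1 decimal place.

Weights ∝ r²: graphic mark 77² = 5929, title type 79² = 6241, artist name 93² = 8649, label logo 41² = 1681, tracklist 38² = 1444, texture block 69² = 4761; Σw = 28705.
Σw·y = 9926848; ȳ = 9926848/28705 ≈ 345.82.

y ≈ 345.8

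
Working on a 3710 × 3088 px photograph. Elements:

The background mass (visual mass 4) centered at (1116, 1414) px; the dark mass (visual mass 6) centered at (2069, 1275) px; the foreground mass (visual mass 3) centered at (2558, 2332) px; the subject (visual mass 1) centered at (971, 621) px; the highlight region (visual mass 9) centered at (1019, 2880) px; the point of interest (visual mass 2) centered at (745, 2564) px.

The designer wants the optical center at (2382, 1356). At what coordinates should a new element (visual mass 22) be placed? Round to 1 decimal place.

New total weight: (4 + 6 + 3 + 1 + 9 + 2) + 22 = 47.
x: need Σw·x = 47·2382 = 111954. Existing = 4·1116 + 6·2069 + 3·2558 + 1·971 + 9·1019 + 2·745 = 36184. Remainder 75770 / 22 ≈ 3444.09.
y: need Σw·y = 47·1356 = 63732. Existing = 4·1414 + 6·1275 + 3·2332 + 1·621 + 9·2880 + 2·2564 = 51971. Remainder 11761 / 22 ≈ 534.59.

(3444.1, 534.6)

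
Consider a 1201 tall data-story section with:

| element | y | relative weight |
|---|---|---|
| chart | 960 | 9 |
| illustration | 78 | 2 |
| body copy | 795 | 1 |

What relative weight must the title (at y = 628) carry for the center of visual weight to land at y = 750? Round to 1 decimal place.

w ≈ 4.8

Existing Σw = 12 (9 + 2 + 1); existing moment 9·960 + 2·78 + 1·795 = 9591.
Set Σw·y/Σw = 750: (9591 + 628w) = 750·(12 + w).
Solving: w = (750·12 − 9591) / (628 − 750) = -591 / -122 ≈ 4.84.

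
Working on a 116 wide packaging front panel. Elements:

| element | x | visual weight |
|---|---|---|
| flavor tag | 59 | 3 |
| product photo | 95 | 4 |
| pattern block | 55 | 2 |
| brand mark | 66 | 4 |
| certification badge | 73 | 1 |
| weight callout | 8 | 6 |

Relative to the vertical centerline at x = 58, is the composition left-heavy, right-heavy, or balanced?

Total weight = 3 + 4 + 2 + 4 + 1 + 6 = 20.
x-moment: 3·59 + 4·95 + 2·55 + 4·66 + 1·73 + 6·8 = 1052; centroid 1052/20 ≈ 52.60.
Since 52.6 is left of 58, the composition reads left-heavy.

left-heavy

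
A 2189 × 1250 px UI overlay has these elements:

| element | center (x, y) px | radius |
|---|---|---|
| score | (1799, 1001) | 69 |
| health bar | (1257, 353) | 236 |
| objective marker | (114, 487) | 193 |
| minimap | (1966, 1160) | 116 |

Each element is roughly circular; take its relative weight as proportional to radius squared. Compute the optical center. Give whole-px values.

Weights ∝ r²: score 69² = 4761, health bar 236² = 55696, objective marker 193² = 37249, minimap 116² = 13456; Σw = 111162.
Σw·x = 4761·1799 + 55696·1257 + 37249·114 + 13456·1966 = 109275793, so x̄ = 109275793/111162 ≈ 983.03.
Σw·y = 4761·1001 + 55696·353 + 37249·487 + 13456·1160 = 58175672, so ȳ = 58175672/111162 ≈ 523.34.

(983, 523)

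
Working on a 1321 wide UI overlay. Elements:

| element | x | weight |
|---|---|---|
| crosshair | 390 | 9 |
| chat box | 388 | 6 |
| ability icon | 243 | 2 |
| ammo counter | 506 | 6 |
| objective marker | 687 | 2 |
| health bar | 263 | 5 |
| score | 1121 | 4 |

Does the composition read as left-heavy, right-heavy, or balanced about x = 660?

left-heavy

Total weight = 9 + 6 + 2 + 6 + 2 + 5 + 4 = 34.
x-moment: 9·390 + 6·388 + 2·243 + 6·506 + 2·687 + 5·263 + 4·1121 = 16533; centroid 16533/34 ≈ 486.26.
486.3 vs midline 660 → left-heavy.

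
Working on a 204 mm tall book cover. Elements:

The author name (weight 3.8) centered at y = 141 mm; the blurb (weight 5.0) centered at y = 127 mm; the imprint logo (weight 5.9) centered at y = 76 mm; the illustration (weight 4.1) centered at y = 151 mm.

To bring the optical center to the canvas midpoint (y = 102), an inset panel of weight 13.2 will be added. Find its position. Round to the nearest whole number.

y ≈ 78

New total weight: (3.8 + 5.0 + 5.9 + 4.1) + 13.2 = 32.0.
Along y: (2238.3 + 13.2·y) / 32.0 = 102 (existing moment 3.8·141 + 5.0·127 + 5.9·76 + 4.1·151 = 2238.3) ⇒ y = (3264.0 − 2238.3) / 13.2 ≈ 77.70.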